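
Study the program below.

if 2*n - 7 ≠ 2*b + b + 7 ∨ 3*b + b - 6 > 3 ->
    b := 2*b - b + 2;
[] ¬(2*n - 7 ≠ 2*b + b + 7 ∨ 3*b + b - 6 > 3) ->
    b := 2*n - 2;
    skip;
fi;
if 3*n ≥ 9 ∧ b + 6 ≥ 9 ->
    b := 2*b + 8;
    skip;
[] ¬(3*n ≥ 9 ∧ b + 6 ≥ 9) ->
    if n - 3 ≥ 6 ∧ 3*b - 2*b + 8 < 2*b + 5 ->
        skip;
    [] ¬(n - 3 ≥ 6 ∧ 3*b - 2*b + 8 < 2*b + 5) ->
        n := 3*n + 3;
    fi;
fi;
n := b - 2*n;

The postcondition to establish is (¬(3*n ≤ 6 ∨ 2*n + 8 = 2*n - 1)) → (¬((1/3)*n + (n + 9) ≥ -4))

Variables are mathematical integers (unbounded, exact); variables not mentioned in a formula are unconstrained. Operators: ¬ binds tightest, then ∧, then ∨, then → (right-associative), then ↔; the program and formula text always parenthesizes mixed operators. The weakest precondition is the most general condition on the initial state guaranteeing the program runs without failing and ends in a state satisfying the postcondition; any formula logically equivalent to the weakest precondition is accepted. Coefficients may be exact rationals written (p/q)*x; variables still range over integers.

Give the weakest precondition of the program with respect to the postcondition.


Working backward. After the program, the postcondition (¬(3*n ≤ 6 ∨ 2*n + 8 = 2*n - 1)) → (¬((1/3)*n + (n + 9) ≥ -4)) must hold; in canonical form it is (¬(3*n ≤ 6)) → (¬((4/3)*n ≥ -13)).
Before n := b - 2*n: (¬(3*b ≤ 6*n + 6)) → (¬((4/3)*b ≥ (8/3)*n - 13))
Then branch requires (¬(6*b ≤ 6*n - 18)) → (¬((8/3)*b ≥ (8/3)*n - 71/3)); else branch requires ((n ≥ 9 ∧ b > 3) → ((¬(3*b ≤ 6*n + 6)) → (¬((4/3)*b ≥ (8/3)*n - 13)))) ∧ ((¬(n ≥ 9 ∧ b > 3)) → ((¬(3*b ≤ 18*n + 24)) → (¬((4/3)*b ≥ 8*n - 5)))).
Before the if: ((3*n ≥ 9 ∧ b ≥ 3) → ((¬(6*b ≤ 6*n - 18)) → (¬((8/3)*b ≥ (8/3)*n - 71/3)))) ∧ ((¬(3*n ≥ 9 ∧ b ≥ 3)) → (((n ≥ 9 ∧ b > 3) → ((¬(3*b ≤ 6*n + 6)) → (¬((4/3)*b ≥ (8/3)*n - 13)))) ∧ ((¬(n ≥ 9 ∧ b > 3)) → ((¬(3*b ≤ 18*n + 24)) → (¬((4/3)*b ≥ 8*n - 5))))))
Then branch requires ((3*n ≥ 9 ∧ b ≥ 1) → ((¬(6*b ≤ 6*n - 30)) → (¬((8/3)*b ≥ (8/3)*n - 29)))) ∧ ((¬(3*n ≥ 9 ∧ b ≥ 1)) → (((n ≥ 9 ∧ b > 1) → ((¬(3*b ≤ 6*n)) → (¬((4/3)*b ≥ (8/3)*n - 47/3)))) ∧ ((¬(n ≥ 9 ∧ b > 1)) → ((¬(3*b ≤ 18*n + 18)) → (¬((4/3)*b ≥ 8*n - 23/3)))))); else branch requires ((3*n ≥ 9 ∧ 2*n ≥ 5) → ((¬(6*n ≤ -6)) → (¬((8/3)*n ≥ -55/3)))) ∧ ((¬(3*n ≥ 9 ∧ 2*n ≥ 5)) → ((¬(n ≥ 9 ∧ 2*n > 5)) → ((¬(12*n ≥ -30)) → (¬((16/3)*n ≤ 7/3))))).
Before the if: ((2*n ≠ 3*b + 14 ∨ 4*b > 9) → (((3*n ≥ 9 ∧ b ≥ 1) → ((¬(6*b ≤ 6*n - 30)) → (¬((8/3)*b ≥ (8/3)*n - 29)))) ∧ ((¬(3*n ≥ 9 ∧ b ≥ 1)) → (((n ≥ 9 ∧ b > 1) → ((¬(3*b ≤ 6*n)) → (¬((4/3)*b ≥ (8/3)*n - 47/3)))) ∧ ((¬(n ≥ 9 ∧ b > 1)) → ((¬(3*b ≤ 18*n + 18)) → (¬((4/3)*b ≥ 8*n - 23/3)))))))) ∧ ((¬(2*n ≠ 3*b + 14 ∨ 4*b > 9)) → (((3*n ≥ 9 ∧ 2*n ≥ 5) → ((¬(6*n ≤ -6)) → (¬((8/3)*n ≥ -55/3)))) ∧ ((¬(3*n ≥ 9 ∧ 2*n ≥ 5)) → ((¬(n ≥ 9 ∧ 2*n > 5)) → ((¬(12*n ≥ -30)) → (¬((16/3)*n ≤ 7/3)))))))
Answer: WP = ((2*n ≠ 3*b + 14 ∨ 4*b > 9) → (((3*n ≥ 9 ∧ b ≥ 1) → ((¬(6*b ≤ 6*n - 30)) → (¬((8/3)*b ≥ (8/3)*n - 29)))) ∧ ((¬(3*n ≥ 9 ∧ b ≥ 1)) → (((n ≥ 9 ∧ b > 1) → ((¬(3*b ≤ 6*n)) → (¬((4/3)*b ≥ (8/3)*n - 47/3)))) ∧ ((¬(n ≥ 9 ∧ b > 1)) → ((¬(3*b ≤ 18*n + 18)) → (¬((4/3)*b ≥ 8*n - 23/3)))))))) ∧ ((¬(2*n ≠ 3*b + 14 ∨ 4*b > 9)) → (((3*n ≥ 9 ∧ 2*n ≥ 5) → ((¬(6*n ≤ -6)) → (¬((8/3)*n ≥ -55/3)))) ∧ ((¬(3*n ≥ 9 ∧ 2*n ≥ 5)) → ((¬(n ≥ 9 ∧ 2*n > 5)) → ((¬(12*n ≥ -30)) → (¬((16/3)*n ≤ 7/3)))))))


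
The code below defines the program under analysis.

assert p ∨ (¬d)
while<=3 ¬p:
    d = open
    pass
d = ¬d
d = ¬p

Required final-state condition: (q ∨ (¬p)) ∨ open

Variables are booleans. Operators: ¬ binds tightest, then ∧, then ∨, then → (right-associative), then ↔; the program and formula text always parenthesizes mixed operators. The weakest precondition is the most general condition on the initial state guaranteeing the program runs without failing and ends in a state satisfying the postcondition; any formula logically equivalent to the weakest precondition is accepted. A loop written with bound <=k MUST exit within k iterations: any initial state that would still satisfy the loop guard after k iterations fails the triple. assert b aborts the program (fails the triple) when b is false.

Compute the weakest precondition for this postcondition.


Working backward. After the program, the postcondition (q ∨ (¬p)) ∨ open must hold; in canonical form it is q ∨ (¬p) ∨ open.
Before d := ¬p: q ∨ (¬p) ∨ open
Before d := ¬d: q ∨ (¬p) ∨ open
Before the loop (bound <=3), unroll the exhaustion recursion (WP_0 = exit-now case; WP_j = one more guarded iteration, up to j = 3):
  WP_0: p ∧ (q ∨ (¬p) ∨ open)
  WP_1: ((¬p) → (p ∧ (q ∨ (¬p) ∨ open))) ∧ (p → (q ∨ (¬p) ∨ open))
  WP_2: ((¬p) → (((¬p) → (p ∧ (q ∨ (¬p) ∨ open))) ∧ (p → (q ∨ (¬p) ∨ open)))) ∧ (p → (q ∨ (¬p) ∨ open))
  WP_3: ((¬p) → (((¬p) → (((¬p) → (p ∧ (q ∨ (¬p) ∨ open))) ∧ (p → (q ∨ (¬p) ∨ open)))) ∧ (p → (q ∨ (¬p) ∨ open)))) ∧ (p → (q ∨ (¬p) ∨ open))
So before the loop: ((¬p) → (((¬p) → (((¬p) → (p ∧ (q ∨ (¬p) ∨ open))) ∧ (p → (q ∨ (¬p) ∨ open)))) ∧ (p → (q ∨ (¬p) ∨ open)))) ∧ (p → (q ∨ (¬p) ∨ open))
Before assert p ∨ (¬d): (p ∨ (¬d)) ∧ ((¬p) → (((¬p) → (((¬p) → (p ∧ (q ∨ (¬p) ∨ open))) ∧ (p → (q ∨ (¬p) ∨ open)))) ∧ (p → (q ∨ (¬p) ∨ open)))) ∧ (p → (q ∨ (¬p) ∨ open))
Answer: WP = (p ∨ (¬d)) ∧ ((¬p) → (((¬p) → (((¬p) → (p ∧ (q ∨ (¬p) ∨ open))) ∧ (p → (q ∨ (¬p) ∨ open)))) ∧ (p → (q ∨ (¬p) ∨ open)))) ∧ (p → (q ∨ (¬p) ∨ open))


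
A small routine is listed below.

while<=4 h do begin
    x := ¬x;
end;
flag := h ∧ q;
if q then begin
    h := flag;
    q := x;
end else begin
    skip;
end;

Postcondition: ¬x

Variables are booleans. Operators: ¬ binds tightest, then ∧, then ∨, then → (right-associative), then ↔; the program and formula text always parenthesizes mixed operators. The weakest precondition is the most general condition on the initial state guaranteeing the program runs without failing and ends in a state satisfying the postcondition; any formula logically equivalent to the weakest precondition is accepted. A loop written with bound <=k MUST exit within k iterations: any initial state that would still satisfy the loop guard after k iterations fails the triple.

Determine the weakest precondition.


Working backward. After the program, ¬x must hold.
Then branch requires ¬x; else branch requires ¬x.
Before the if: (q → (¬x)) ∧ ((¬q) → (¬x))
Before flag := h ∧ q: (q → (¬x)) ∧ ((¬q) → (¬x))
Before the loop (bound <=4), unroll the exhaustion recursion (WP_0 = exit-now case; WP_j = one more guarded iteration, up to j = 4):
  WP_0: (¬h) ∧ (q → (¬x)) ∧ ((¬q) → (¬x))
  WP_1: (h → ((¬h) ∧ (q → x) ∧ ((¬q) → x))) ∧ ((¬h) → ((q → (¬x)) ∧ ((¬q) → (¬x))))
  WP_2: (h → ((h → ((¬h) ∧ (q → (¬x)) ∧ ((¬q) → (¬x)))) ∧ ((¬h) → ((q → x) ∧ ((¬q) → x))))) ∧ ((¬h) → ((q → (¬x)) ∧ ((¬q) → (¬x))))
  WP_3: (h → ((h → ((h → ((¬h) ∧ (q → x) ∧ ((¬q) → x))) ∧ ((¬h) → ((q → (¬x)) ∧ ((¬q) → (¬x)))))) ∧ ((¬h) → ((q → x) ∧ ((¬q) → x))))) ∧ ((¬h) → ((q → (¬x)) ∧ ((¬q) → (¬x))))
  WP_4: (h → ((h → ((h → ((h → ((¬h) ∧ (q → (¬x)) ∧ ((¬q) → (¬x)))) ∧ ((¬h) → ((q → x) ∧ ((¬q) → x))))) ∧ ((¬h) → ((q → (¬x)) ∧ ((¬q) → (¬x)))))) ∧ ((¬h) → ((q → x) ∧ ((¬q) → x))))) ∧ ((¬h) → ((q → (¬x)) ∧ ((¬q) → (¬x))))
So before the loop: (h → ((h → ((h → ((h → ((¬h) ∧ (q → (¬x)) ∧ ((¬q) → (¬x)))) ∧ ((¬h) → ((q → x) ∧ ((¬q) → x))))) ∧ ((¬h) → ((q → (¬x)) ∧ ((¬q) → (¬x)))))) ∧ ((¬h) → ((q → x) ∧ ((¬q) → x))))) ∧ ((¬h) → ((q → (¬x)) ∧ ((¬q) → (¬x))))
Answer: WP = (h → ((h → ((h → ((h → ((¬h) ∧ (q → (¬x)) ∧ ((¬q) → (¬x)))) ∧ ((¬h) → ((q → x) ∧ ((¬q) → x))))) ∧ ((¬h) → ((q → (¬x)) ∧ ((¬q) → (¬x)))))) ∧ ((¬h) → ((q → x) ∧ ((¬q) → x))))) ∧ ((¬h) → ((q → (¬x)) ∧ ((¬q) → (¬x))))


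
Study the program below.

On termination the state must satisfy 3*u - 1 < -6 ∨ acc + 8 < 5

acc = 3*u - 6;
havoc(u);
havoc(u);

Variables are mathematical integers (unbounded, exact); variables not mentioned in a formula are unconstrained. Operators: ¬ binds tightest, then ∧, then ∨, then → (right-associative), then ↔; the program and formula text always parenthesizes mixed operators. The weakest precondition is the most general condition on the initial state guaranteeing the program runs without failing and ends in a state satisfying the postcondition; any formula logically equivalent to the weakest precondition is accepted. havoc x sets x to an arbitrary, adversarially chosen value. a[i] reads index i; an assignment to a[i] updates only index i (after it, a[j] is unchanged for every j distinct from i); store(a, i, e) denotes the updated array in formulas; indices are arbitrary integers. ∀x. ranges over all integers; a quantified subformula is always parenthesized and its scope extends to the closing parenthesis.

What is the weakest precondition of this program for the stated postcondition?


Working backward. After the program, the postcondition 3*u - 1 < -6 ∨ acc + 8 < 5 must hold; in canonical form it is 3*u < -5 ∨ acc < -3.
Before havoc u: ∀u_1. (3*u_1 < -5 ∨ acc < -3)
Before havoc u: ∀u_1. (3*u_1 < -5 ∨ acc < -3)
Before acc := 3*u - 6: ∀u_1. (3*u_1 < -5 ∨ 3*u < 3)
Answer: WP = ∀u_1. (3*u_1 < -5 ∨ 3*u < 3)


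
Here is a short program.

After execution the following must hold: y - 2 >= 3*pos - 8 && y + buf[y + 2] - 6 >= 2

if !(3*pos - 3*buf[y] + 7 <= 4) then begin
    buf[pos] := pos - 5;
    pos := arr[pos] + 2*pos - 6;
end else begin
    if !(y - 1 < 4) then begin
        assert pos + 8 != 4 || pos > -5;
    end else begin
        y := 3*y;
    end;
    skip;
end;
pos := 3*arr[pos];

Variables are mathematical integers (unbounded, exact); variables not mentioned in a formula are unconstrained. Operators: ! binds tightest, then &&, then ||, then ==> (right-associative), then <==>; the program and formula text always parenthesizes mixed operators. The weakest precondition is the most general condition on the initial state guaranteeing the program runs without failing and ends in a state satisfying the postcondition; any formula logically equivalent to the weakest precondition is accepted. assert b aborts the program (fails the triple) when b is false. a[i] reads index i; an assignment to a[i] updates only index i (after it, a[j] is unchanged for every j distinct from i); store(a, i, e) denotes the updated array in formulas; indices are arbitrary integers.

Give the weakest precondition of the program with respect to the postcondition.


Working backward. After the program, the postcondition y - 2 >= 3*pos - 8 && y + buf[y + 2] - 6 >= 2 must hold; in canonical form it is y >= 3*pos - 6 && buf[y + 2] + y >= 8.
Before pos := 3*arr[pos]: y >= 9*arr[pos] - 6 && buf[y + 2] + y >= 8
Then branch requires y >= 9*arr[arr[pos] + 2*pos - 6] - 6 && store(buf, pos, pos - 5)[y + 2] + y >= 8; else branch requires ((!(y < 5)) ==> ((pos != -4 || pos > -5) && y >= 9*arr[pos] - 6 && buf[y + 2] + y >= 8)) && (y < 5 ==> (3*y >= 9*arr[pos] - 6 && buf[3*y + 2] + 3*y >= 8)).
Before the if: ((!(3*pos <= 3*buf[y] - 3)) ==> (y >= 9*arr[arr[pos] + 2*pos - 6] - 6 && store(buf, pos, pos - 5)[y + 2] + y >= 8)) && (3*pos <= 3*buf[y] - 3 ==> (((!(y < 5)) ==> ((pos != -4 || pos > -5) && y >= 9*arr[pos] - 6 && buf[y + 2] + y >= 8)) && (y < 5 ==> (3*y >= 9*arr[pos] - 6 && buf[3*y + 2] + 3*y >= 8))))
Answer: WP = ((!(3*pos <= 3*buf[y] - 3)) ==> (y >= 9*arr[arr[pos] + 2*pos - 6] - 6 && store(buf, pos, pos - 5)[y + 2] + y >= 8)) && (3*pos <= 3*buf[y] - 3 ==> (((!(y < 5)) ==> ((pos != -4 || pos > -5) && y >= 9*arr[pos] - 6 && buf[y + 2] + y >= 8)) && (y < 5 ==> (3*y >= 9*arr[pos] - 6 && buf[3*y + 2] + 3*y >= 8))))


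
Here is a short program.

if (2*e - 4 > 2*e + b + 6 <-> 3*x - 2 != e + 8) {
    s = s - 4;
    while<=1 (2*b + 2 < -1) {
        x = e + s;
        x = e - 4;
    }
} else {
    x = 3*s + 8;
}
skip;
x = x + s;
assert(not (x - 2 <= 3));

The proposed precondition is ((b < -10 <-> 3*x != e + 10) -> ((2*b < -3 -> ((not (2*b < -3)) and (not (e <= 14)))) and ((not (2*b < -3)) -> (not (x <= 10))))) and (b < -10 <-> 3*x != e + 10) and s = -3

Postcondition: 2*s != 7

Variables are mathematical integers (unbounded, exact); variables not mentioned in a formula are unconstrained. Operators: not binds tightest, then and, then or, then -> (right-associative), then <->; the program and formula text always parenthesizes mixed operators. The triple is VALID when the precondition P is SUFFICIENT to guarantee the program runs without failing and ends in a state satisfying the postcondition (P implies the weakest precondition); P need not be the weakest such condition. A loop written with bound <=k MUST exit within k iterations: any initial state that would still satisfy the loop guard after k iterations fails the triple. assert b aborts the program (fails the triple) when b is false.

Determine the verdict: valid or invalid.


Working backward. After the program, 2*s != 7 must hold.
Before assert not (x - 2 <= 3): (not (x <= 5)) and 2*s != 7
Before x := x + s: (not (s + x <= 5)) and 2*s != 7
Before skip: (not (s + x <= 5)) and 2*s != 7
Then branch requires (2*b < -3 -> ((not (2*b < -3)) and (not (e + s <= 13)) and 2*s != 15)) and ((not (2*b < -3)) -> ((not (s + x <= 9)) and 2*s != 15)); else branch requires (not (4*s <= -3)) and 2*s != 7.
Before the if: ((b < -10 <-> 3*x != e + 10) -> ((2*b < -3 -> ((not (2*b < -3)) and (not (e + s <= 13)) and 2*s != 15)) and ((not (2*b < -3)) -> ((not (s + x <= 9)) and 2*s != 15)))) and ((not (b < -10 <-> 3*x != e + 10)) -> ((not (4*s <= -3)) and 2*s != 7))
The weakest precondition is ((b < -10 <-> 3*x != e + 10) -> ((2*b < -3 -> ((not (2*b < -3)) and (not (e + s <= 13)) and 2*s != 15)) and ((not (2*b < -3)) -> ((not (s + x <= 9)) and 2*s != 15)))) and ((not (b < -10 <-> 3*x != e + 10)) -> ((not (4*s <= -3)) and 2*s != 7)).
Check whether ((b < -10 <-> 3*x != e + 10) -> ((2*b < -3 -> ((not (2*b < -3)) and (not (e <= 14)))) and ((not (2*b < -3)) -> (not (x <= 10))))) and (b < -10 <-> 3*x != e + 10) and s = -3 implies it.
Countermodel: at the initial state b = -1, e = 23, s = -3, x = 11, the precondition holds but the weakest precondition fails.
Answer: invalid


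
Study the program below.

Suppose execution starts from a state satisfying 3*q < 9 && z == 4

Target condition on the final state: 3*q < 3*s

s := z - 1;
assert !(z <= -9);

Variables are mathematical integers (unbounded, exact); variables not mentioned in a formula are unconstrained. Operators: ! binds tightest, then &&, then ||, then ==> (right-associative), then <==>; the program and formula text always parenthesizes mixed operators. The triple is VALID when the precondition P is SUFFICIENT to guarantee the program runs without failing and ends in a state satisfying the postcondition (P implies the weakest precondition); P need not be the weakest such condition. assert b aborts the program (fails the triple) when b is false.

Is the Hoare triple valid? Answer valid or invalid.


Working backward. After the program, 3*q < 3*s must hold.
Before assert !(z <= -9): (!(z <= -9)) && 3*q < 3*s
Before s := z - 1: (!(z <= -9)) && 3*q < 3*z - 3
The weakest precondition is (!(z <= -9)) && 3*q < 3*z - 3.
Check whether 3*q < 9 && z == 4 implies it.
Every state satisfying the precondition satisfies the weakest precondition: the implication holds.
Answer: valid


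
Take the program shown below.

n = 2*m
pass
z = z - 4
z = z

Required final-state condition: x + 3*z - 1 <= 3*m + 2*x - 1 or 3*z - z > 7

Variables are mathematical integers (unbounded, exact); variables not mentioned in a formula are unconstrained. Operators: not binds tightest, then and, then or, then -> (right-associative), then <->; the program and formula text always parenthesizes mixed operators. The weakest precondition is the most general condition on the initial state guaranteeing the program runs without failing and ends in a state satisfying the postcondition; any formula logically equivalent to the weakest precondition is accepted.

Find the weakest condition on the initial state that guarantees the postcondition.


Working backward. After the program, the postcondition x + 3*z - 1 <= 3*m + 2*x - 1 or 3*z - z > 7 must hold; in canonical form it is 3*z <= 3*m + x or 2*z > 7.
Before z := z: 3*z <= 3*m + x or 2*z > 7
Before z := z - 4: 3*z <= 3*m + x + 12 or 2*z > 15
Before skip: 3*z <= 3*m + x + 12 or 2*z > 15
Before n := 2*m: 3*z <= 3*m + x + 12 or 2*z > 15
Answer: WP = 3*z <= 3*m + x + 12 or 2*z > 15


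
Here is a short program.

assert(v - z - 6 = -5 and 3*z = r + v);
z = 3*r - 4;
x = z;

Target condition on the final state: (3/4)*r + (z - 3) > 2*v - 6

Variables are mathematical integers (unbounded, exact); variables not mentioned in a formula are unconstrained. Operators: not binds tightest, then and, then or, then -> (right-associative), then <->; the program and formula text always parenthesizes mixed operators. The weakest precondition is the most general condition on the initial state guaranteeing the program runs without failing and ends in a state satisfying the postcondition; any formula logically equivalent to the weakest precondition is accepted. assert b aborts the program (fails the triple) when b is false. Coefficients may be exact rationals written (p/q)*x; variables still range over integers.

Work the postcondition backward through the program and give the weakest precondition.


Working backward. After the program, the postcondition (3/4)*r + (z - 3) > 2*v - 6 must hold; in canonical form it is (3/4)*r + z > 2*v - 3.
Before x := z: (3/4)*r + z > 2*v - 3
Before z := 3*r - 4: (15/4)*r > 2*v + 1
Before assert v - z - 6 = -5 and 3*z = r + v: v = z + 1 and 3*z = r + v and (15/4)*r > 2*v + 1
Answer: WP = v = z + 1 and 3*z = r + v and (15/4)*r > 2*v + 1


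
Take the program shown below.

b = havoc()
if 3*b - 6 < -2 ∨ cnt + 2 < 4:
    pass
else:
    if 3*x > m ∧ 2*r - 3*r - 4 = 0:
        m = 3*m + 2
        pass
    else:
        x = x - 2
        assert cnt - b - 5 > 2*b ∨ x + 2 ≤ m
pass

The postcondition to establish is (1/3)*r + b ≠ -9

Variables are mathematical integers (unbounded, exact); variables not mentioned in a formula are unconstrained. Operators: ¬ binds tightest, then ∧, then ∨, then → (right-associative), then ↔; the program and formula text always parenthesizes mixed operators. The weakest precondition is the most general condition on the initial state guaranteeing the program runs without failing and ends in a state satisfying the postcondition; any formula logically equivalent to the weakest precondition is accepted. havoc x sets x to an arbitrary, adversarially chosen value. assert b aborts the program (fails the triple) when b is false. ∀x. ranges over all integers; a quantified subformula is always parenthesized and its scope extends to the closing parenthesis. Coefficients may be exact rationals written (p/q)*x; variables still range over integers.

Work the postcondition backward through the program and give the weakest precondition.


Working backward. After the program, the postcondition (1/3)*r + b ≠ -9 must hold; in canonical form it is b + (1/3)*r ≠ -9.
Before skip: b + (1/3)*r ≠ -9
Then branch requires b + (1/3)*r ≠ -9; else branch requires ((3*x > m ∧ r = -4) → b + (1/3)*r ≠ -9) ∧ ((¬(3*x > m ∧ r = -4)) → ((cnt > 3*b + 5 ∨ x ≤ m) ∧ b + (1/3)*r ≠ -9)).
Before the if: ((3*b < 4 ∨ cnt < 2) → b + (1/3)*r ≠ -9) ∧ ((¬(3*b < 4 ∨ cnt < 2)) → (((3*x > m ∧ r = -4) → b + (1/3)*r ≠ -9) ∧ ((¬(3*x > m ∧ r = -4)) → ((cnt > 3*b + 5 ∨ x ≤ m) ∧ b + (1/3)*r ≠ -9))))
Before havoc b: ∀b_1. (((3*b_1 < 4 ∨ cnt < 2) → b_1 + (1/3)*r ≠ -9) ∧ ((¬(3*b_1 < 4 ∨ cnt < 2)) → (((3*x > m ∧ r = -4) → b_1 + (1/3)*r ≠ -9) ∧ ((¬(3*x > m ∧ r = -4)) → ((cnt > 3*b_1 + 5 ∨ x ≤ m) ∧ b_1 + (1/3)*r ≠ -9)))))
Answer: WP = ∀b_1. (((3*b_1 < 4 ∨ cnt < 2) → b_1 + (1/3)*r ≠ -9) ∧ ((¬(3*b_1 < 4 ∨ cnt < 2)) → (((3*x > m ∧ r = -4) → b_1 + (1/3)*r ≠ -9) ∧ ((¬(3*x > m ∧ r = -4)) → ((cnt > 3*b_1 + 5 ∨ x ≤ m) ∧ b_1 + (1/3)*r ≠ -9)))))


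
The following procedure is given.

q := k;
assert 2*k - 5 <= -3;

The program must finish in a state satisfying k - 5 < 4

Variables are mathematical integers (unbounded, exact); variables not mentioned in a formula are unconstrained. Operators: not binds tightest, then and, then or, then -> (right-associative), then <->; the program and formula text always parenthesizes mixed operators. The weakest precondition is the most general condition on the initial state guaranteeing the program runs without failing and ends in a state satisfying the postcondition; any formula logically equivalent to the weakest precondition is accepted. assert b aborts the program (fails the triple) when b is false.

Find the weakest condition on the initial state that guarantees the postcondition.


Working backward. After the program, the postcondition k - 5 < 4 must hold; in canonical form it is k < 9.
Before assert 2*k - 5 <= -3: 2*k <= 2 and k < 9
Before q := k: 2*k <= 2 and k < 9
Answer: WP = 2*k <= 2 and k < 9


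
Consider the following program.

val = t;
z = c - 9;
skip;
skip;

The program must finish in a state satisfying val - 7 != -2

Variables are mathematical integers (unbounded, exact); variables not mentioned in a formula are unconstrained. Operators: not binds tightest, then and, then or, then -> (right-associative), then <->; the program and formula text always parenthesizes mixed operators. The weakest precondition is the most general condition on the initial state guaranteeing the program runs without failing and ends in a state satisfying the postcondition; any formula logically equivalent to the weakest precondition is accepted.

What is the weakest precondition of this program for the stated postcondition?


Working backward. After the program, the postcondition val - 7 != -2 must hold; in canonical form it is val != 5.
Before skip: val != 5
Before skip: val != 5
Before z := c - 9: val != 5
Before val := t: t != 5
Answer: WP = t != 5


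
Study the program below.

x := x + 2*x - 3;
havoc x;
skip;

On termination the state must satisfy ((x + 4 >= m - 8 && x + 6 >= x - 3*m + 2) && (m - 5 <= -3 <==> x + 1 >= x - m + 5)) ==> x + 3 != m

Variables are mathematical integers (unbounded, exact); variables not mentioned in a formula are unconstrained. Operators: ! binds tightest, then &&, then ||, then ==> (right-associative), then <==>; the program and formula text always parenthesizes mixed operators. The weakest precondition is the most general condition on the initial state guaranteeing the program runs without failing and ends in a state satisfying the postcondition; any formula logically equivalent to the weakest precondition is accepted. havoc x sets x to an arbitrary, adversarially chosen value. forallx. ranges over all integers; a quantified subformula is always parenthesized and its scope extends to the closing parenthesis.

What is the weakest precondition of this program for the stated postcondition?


Working backward. After the program, the postcondition ((x + 4 >= m - 8 && x + 6 >= x - 3*m + 2) && (m - 5 <= -3 <==> x + 1 >= x - m + 5)) ==> x + 3 != m must hold; in canonical form it is (x >= m - 12 && 3*m >= -4 && (m <= 2 <==> m >= 4)) ==> x != m - 3.
Before skip: (x >= m - 12 && 3*m >= -4 && (m <= 2 <==> m >= 4)) ==> x != m - 3
Before havoc x: forall x_1. ((x_1 >= m - 12 && 3*m >= -4 && (m <= 2 <==> m >= 4)) ==> x_1 != m - 3)
Before x := x + 2*x - 3: forall x_1. ((x_1 >= m - 12 && 3*m >= -4 && (m <= 2 <==> m >= 4)) ==> x_1 != m - 3)
Answer: WP = forall x_1. ((x_1 >= m - 12 && 3*m >= -4 && (m <= 2 <==> m >= 4)) ==> x_1 != m - 3)


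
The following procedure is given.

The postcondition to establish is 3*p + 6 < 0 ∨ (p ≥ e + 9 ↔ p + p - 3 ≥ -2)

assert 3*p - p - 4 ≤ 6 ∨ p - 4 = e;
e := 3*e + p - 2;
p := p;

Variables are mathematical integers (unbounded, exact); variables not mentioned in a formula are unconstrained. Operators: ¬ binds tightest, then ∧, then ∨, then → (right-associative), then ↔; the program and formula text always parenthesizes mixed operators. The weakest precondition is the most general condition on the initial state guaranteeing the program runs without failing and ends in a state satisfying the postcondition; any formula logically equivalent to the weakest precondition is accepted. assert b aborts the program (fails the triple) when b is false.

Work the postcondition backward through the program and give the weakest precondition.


Working backward. After the program, the postcondition 3*p + 6 < 0 ∨ (p ≥ e + 9 ↔ p + p - 3 ≥ -2) must hold; in canonical form it is 3*p < -6 ∨ (p ≥ e + 9 ↔ 2*p ≥ 1).
Before p := p: 3*p < -6 ∨ (p ≥ e + 9 ↔ 2*p ≥ 1)
Before e := 3*e + p - 2: 3*p < -6 ∨ (3*e ≤ -7 ↔ 2*p ≥ 1)
Before assert 3*p - p - 4 ≤ 6 ∨ p - 4 = e: (2*p ≤ 10 ∨ p = e + 4) ∧ (3*p < -6 ∨ (3*e ≤ -7 ↔ 2*p ≥ 1))
Answer: WP = (2*p ≤ 10 ∨ p = e + 4) ∧ (3*p < -6 ∨ (3*e ≤ -7 ↔ 2*p ≥ 1))


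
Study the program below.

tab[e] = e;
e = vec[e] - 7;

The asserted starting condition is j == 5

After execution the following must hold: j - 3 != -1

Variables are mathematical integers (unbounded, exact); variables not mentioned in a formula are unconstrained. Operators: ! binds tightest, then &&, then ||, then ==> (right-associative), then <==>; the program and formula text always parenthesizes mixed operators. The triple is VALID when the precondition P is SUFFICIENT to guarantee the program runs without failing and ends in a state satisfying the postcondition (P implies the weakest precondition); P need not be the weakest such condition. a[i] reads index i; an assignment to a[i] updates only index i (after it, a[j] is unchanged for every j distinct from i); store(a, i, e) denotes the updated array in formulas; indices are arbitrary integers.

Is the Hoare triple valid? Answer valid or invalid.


Working backward. After the program, the postcondition j - 3 != -1 must hold; in canonical form it is j != 2.
Before e := vec[e] - 7: j != 2
Before tab[e] := e: j != 2
The weakest precondition is j != 2.
Check whether j == 5 implies it.
Every state satisfying the precondition satisfies the weakest precondition: the implication holds.
Answer: valid


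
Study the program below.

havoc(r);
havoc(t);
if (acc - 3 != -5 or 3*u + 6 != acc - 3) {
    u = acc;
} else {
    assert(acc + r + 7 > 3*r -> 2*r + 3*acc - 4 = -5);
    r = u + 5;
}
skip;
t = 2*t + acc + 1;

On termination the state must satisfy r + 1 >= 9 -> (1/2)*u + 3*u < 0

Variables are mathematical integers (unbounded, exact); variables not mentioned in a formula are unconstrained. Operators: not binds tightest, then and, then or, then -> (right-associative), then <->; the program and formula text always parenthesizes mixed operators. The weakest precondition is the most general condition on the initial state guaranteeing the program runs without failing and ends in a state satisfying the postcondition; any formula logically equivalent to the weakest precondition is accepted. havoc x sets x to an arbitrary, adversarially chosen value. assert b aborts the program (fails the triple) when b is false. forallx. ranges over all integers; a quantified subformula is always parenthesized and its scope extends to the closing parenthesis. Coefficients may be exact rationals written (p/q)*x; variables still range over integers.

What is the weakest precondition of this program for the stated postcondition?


Working backward. After the program, the postcondition r + 1 >= 9 -> (1/2)*u + 3*u < 0 must hold; in canonical form it is r >= 8 -> (7/2)*u < 0.
Before t := 2*t + acc + 1: r >= 8 -> (7/2)*u < 0
Before skip: r >= 8 -> (7/2)*u < 0
Then branch requires r >= 8 -> (7/2)*acc < 0; else branch requires (acc > 2*r - 7 -> 3*acc + 2*r = -1) and (u >= 3 -> (7/2)*u < 0).
Before the if: ((acc != -2 or 3*u != acc - 9) -> (r >= 8 -> (7/2)*acc < 0)) and ((not (acc != -2 or 3*u != acc - 9)) -> ((acc > 2*r - 7 -> 3*acc + 2*r = -1) and (u >= 3 -> (7/2)*u < 0)))
Before havoc t: ((acc != -2 or 3*u != acc - 9) -> (r >= 8 -> (7/2)*acc < 0)) and ((not (acc != -2 or 3*u != acc - 9)) -> ((acc > 2*r - 7 -> 3*acc + 2*r = -1) and (u >= 3 -> (7/2)*u < 0)))
Before havoc r: forall r_1. (((acc != -2 or 3*u != acc - 9) -> (r_1 >= 8 -> (7/2)*acc < 0)) and ((not (acc != -2 or 3*u != acc - 9)) -> ((acc > 2*r_1 - 7 -> 3*acc + 2*r_1 = -1) and (u >= 3 -> (7/2)*u < 0))))
Answer: WP = forall r_1. (((acc != -2 or 3*u != acc - 9) -> (r_1 >= 8 -> (7/2)*acc < 0)) and ((not (acc != -2 or 3*u != acc - 9)) -> ((acc > 2*r_1 - 7 -> 3*acc + 2*r_1 = -1) and (u >= 3 -> (7/2)*u < 0))))


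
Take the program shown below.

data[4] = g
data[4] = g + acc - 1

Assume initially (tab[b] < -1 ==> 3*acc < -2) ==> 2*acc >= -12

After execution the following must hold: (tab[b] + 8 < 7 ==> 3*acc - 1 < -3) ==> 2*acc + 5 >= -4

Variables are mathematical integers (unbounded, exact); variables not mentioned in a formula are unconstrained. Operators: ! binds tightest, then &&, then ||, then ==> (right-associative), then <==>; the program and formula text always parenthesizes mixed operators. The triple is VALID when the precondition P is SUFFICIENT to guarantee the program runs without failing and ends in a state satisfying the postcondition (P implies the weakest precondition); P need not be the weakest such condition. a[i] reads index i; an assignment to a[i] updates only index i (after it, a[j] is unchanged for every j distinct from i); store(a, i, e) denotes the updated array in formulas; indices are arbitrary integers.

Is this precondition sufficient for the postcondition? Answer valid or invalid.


Working backward. After the program, the postcondition (tab[b] + 8 < 7 ==> 3*acc - 1 < -3) ==> 2*acc + 5 >= -4 must hold; in canonical form it is (tab[b] < -1 ==> 3*acc < -2) ==> 2*acc >= -9.
Before data[4] := g + acc - 1: (tab[b] < -1 ==> 3*acc < -2) ==> 2*acc >= -9
Before data[4] := g: (tab[b] < -1 ==> 3*acc < -2) ==> 2*acc >= -9
The weakest precondition is (tab[b] < -1 ==> 3*acc < -2) ==> 2*acc >= -9.
Check whether (tab[b] < -1 ==> 3*acc < -2) ==> 2*acc >= -12 implies it.
Countermodel: at the initial state acc = -5, b = 0, tab = {[0] = -2, elsewhere -2}, the precondition holds but the weakest precondition fails.
Answer: invalid


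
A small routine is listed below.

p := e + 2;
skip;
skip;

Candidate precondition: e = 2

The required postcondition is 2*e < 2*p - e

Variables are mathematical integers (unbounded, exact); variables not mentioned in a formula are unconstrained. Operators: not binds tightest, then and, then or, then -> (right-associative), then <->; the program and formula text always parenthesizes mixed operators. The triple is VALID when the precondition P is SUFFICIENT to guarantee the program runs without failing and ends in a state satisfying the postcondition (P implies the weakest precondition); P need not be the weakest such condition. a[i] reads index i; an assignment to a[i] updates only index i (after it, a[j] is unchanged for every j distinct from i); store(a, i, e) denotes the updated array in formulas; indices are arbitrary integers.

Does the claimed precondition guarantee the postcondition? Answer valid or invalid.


Working backward. After the program, the postcondition 2*e < 2*p - e must hold; in canonical form it is 3*e < 2*p.
Before skip: 3*e < 2*p
Before skip: 3*e < 2*p
Before p := e + 2: e < 4
The weakest precondition is e < 4.
Check whether e = 2 implies it.
Every state satisfying the precondition satisfies the weakest precondition: the implication holds.
Answer: valid


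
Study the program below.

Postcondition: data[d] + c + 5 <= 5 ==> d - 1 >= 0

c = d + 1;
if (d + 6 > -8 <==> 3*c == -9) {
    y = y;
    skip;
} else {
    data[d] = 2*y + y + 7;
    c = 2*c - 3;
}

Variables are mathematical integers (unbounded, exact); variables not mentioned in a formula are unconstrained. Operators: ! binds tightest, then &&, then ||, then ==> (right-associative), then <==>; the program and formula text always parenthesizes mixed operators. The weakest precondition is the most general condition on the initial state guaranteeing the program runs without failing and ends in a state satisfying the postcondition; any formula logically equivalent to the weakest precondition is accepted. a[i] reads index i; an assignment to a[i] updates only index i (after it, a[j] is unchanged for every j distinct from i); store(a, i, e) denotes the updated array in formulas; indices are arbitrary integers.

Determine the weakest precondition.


Working backward. After the program, the postcondition data[d] + c + 5 <= 5 ==> d - 1 >= 0 must hold; in canonical form it is data[d] + c <= 0 ==> d >= 1.
Then branch requires data[d] + c <= 0 ==> d >= 1; else branch requires store(data, d, 3*y + 7)[d] + 2*c <= 3 ==> d >= 1.
Before the if: ((d > -14 <==> 3*c == -9) ==> (data[d] + c <= 0 ==> d >= 1)) && ((!(d > -14 <==> 3*c == -9)) ==> (store(data, d, 3*y + 7)[d] + 2*c <= 3 ==> d >= 1))
Before c := d + 1: ((d > -14 <==> 3*d == -12) ==> (data[d] + d <= -1 ==> d >= 1)) && ((!(d > -14 <==> 3*d == -12)) ==> (store(data, d, 3*y + 7)[d] + 2*d <= 1 ==> d >= 1))
Answer: WP = ((d > -14 <==> 3*d == -12) ==> (data[d] + d <= -1 ==> d >= 1)) && ((!(d > -14 <==> 3*d == -12)) ==> (store(data, d, 3*y + 7)[d] + 2*d <= 1 ==> d >= 1))


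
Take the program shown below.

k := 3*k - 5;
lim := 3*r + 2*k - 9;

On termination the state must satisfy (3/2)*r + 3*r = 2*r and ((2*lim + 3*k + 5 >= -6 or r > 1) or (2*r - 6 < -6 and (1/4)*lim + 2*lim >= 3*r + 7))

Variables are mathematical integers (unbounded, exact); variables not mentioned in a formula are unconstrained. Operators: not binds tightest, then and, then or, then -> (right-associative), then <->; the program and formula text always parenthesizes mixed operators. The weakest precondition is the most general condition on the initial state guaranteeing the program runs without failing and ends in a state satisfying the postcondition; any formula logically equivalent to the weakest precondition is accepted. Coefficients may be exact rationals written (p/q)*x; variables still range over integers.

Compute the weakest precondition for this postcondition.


Working backward. After the program, the postcondition (3/2)*r + 3*r = 2*r and ((2*lim + 3*k + 5 >= -6 or r > 1) or (2*r - 6 < -6 and (1/4)*lim + 2*lim >= 3*r + 7)) must hold; in canonical form it is (5/2)*r = 0 and (3*k + 2*lim >= -11 or r > 1 or (2*r < 0 and (9/4)*lim >= 3*r + 7)).
Before lim := 3*r + 2*k - 9: (5/2)*r = 0 and (7*k + 6*r >= 7 or r > 1 or (2*r < 0 and (9/2)*k + (15/4)*r >= 109/4))
Before k := 3*k - 5: (5/2)*r = 0 and (21*k + 6*r >= 42 or r > 1 or (2*r < 0 and (27/2)*k + (15/4)*r >= 199/4))
Answer: WP = (5/2)*r = 0 and (21*k + 6*r >= 42 or r > 1 or (2*r < 0 and (27/2)*k + (15/4)*r >= 199/4))


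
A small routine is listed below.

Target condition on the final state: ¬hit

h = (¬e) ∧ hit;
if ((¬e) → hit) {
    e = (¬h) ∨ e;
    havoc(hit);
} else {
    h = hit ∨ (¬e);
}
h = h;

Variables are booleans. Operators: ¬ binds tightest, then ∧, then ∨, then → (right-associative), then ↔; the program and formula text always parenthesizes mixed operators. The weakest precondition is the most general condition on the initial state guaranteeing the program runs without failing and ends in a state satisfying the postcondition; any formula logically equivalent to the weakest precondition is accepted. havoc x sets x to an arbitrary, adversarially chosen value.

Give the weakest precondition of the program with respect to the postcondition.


Working backward. After the program, ¬hit must hold.
Before h := h: ¬hit
Then branch requires false; else branch requires ¬hit.
Before the if: (¬((¬e) → hit)) ∧ ((¬((¬e) → hit)) → (¬hit))
Before h := (¬e) ∧ hit: (¬((¬e) → hit)) ∧ ((¬((¬e) → hit)) → (¬hit))
Answer: WP = (¬((¬e) → hit)) ∧ ((¬((¬e) → hit)) → (¬hit))


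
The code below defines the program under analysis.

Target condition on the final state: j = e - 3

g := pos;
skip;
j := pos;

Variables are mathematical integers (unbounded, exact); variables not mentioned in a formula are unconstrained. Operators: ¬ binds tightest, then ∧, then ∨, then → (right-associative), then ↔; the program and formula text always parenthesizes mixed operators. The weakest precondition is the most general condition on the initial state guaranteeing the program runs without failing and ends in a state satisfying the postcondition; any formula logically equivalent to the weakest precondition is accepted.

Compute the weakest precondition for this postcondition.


Working backward. After the program, j = e - 3 must hold.
Before j := pos: pos = e - 3
Before skip: pos = e - 3
Before g := pos: pos = e - 3
Answer: WP = pos = e - 3


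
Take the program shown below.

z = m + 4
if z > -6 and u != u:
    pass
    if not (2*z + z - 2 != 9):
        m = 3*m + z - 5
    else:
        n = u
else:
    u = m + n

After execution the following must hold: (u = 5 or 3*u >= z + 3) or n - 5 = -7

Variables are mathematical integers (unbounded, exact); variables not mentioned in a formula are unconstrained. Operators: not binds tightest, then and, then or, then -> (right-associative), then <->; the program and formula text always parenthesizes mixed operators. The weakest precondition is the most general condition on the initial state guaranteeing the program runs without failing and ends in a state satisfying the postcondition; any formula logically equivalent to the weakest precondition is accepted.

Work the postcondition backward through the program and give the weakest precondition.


Working backward. After the program, the postcondition (u = 5 or 3*u >= z + 3) or n - 5 = -7 must hold; in canonical form it is u = 5 or 3*u >= z + 3 or n = -2.
Then branch requires ((not (3*z != 11)) -> (u = 5 or 3*u >= z + 3 or n = -2)) and (3*z != 11 -> (u = 5 or 3*u >= z + 3 or u = -2)); else branch requires m + n = 5 or 3*m + 3*n >= z + 3 or n = -2.
Before the if: m + n = 5 or 3*m + 3*n >= z + 3 or n = -2
Before z := m + 4: m + n = 5 or 2*m + 3*n >= 7 or n = -2
Answer: WP = m + n = 5 or 2*m + 3*n >= 7 or n = -2


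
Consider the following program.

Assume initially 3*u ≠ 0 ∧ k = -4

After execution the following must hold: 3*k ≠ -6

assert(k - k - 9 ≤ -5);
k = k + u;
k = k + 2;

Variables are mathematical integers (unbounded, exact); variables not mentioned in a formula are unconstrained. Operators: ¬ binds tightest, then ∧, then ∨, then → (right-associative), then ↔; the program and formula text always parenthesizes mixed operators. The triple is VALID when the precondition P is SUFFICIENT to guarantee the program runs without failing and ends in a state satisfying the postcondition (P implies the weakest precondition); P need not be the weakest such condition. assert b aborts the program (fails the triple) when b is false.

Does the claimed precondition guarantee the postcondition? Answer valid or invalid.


Working backward. After the program, 3*k ≠ -6 must hold.
Before k := k + 2: 3*k ≠ -12
Before k := k + u: 3*k + 3*u ≠ -12
Before assert k - k - 9 ≤ -5: 3*k + 3*u ≠ -12
The weakest precondition is 3*k + 3*u ≠ -12.
Check whether 3*u ≠ 0 ∧ k = -4 implies it.
Every state satisfying the precondition satisfies the weakest precondition: the implication holds.
Answer: valid


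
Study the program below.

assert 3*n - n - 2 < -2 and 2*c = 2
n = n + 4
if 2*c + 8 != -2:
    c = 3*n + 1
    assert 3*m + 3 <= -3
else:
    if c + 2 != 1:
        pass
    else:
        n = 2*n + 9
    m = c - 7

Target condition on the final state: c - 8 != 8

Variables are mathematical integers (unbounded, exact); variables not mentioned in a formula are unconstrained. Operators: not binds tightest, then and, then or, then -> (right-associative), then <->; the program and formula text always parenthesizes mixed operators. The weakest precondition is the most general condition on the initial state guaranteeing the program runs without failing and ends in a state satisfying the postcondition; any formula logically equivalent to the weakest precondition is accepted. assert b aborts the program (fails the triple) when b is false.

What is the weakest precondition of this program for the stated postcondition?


Working backward. After the program, the postcondition c - 8 != 8 must hold; in canonical form it is c != 16.
Then branch requires 3*m <= -6 and 3*n != 15; else branch requires (c != -1 -> c != 16) and ((not (c != -1)) -> c != 16).
Before the if: (2*c != -10 -> (3*m <= -6 and 3*n != 15)) and ((not (2*c != -10)) -> ((c != -1 -> c != 16) and ((not (c != -1)) -> c != 16)))
Before n := n + 4: (2*c != -10 -> (3*m <= -6 and 3*n != 3)) and ((not (2*c != -10)) -> ((c != -1 -> c != 16) and ((not (c != -1)) -> c != 16)))
Before assert 3*n - n - 2 < -2 and 2*c = 2: 2*n < 0 and 2*c = 2 and (2*c != -10 -> (3*m <= -6 and 3*n != 3)) and ((not (2*c != -10)) -> ((c != -1 -> c != 16) and ((not (c != -1)) -> c != 16)))
Answer: WP = 2*n < 0 and 2*c = 2 and (2*c != -10 -> (3*m <= -6 and 3*n != 3)) and ((not (2*c != -10)) -> ((c != -1 -> c != 16) and ((not (c != -1)) -> c != 16)))
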